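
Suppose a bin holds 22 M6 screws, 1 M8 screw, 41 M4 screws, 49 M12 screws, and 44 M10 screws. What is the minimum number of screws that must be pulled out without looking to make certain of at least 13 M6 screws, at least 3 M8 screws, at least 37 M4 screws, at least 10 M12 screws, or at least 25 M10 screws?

83

Each of the 5 sizes has its own threshold; avoid all of them simultaneously.
The worst case stops just short of every target: 12 M6, all 1 M8, 36 M4, 9 M12, 24 M10 — 12 + 1 + 36 + 9 + 24 = 82 screws.
One more screw must push some size to its target, so 82 + 1 = 83.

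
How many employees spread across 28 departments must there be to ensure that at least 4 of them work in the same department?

85

There are 28 departments acting as pigeonholes.
With 28 × 3 = 84 employees we could place exactly 3 in each, with no class reaching 4.
One more forces some class to hold 4, so 84 + 1 = 85.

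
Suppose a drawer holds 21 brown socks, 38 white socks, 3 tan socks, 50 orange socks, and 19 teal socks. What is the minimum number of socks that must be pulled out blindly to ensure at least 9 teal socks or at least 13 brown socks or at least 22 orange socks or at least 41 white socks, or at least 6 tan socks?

83

The worst case stops just short of every target: 12 brown, all 38 white, all 3 tan, 21 orange, 8 teal — 12 + 38 + 3 + 21 + 8 = 82 socks.
One more sock must push some color to its target, so 82 + 1 = 83.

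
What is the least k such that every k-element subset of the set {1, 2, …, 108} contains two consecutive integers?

55

Partition {1, …, 108} into 54 pairs: {1,2}, {3,4}, …, {107,108}.
Choosing 54 integers — say the 54 even numbers 2, 4, …, 108 — takes one from each pair and avoids the property.
Choosing 55 forces two into the same pair by pigeonhole, and those are consecutive. So 55.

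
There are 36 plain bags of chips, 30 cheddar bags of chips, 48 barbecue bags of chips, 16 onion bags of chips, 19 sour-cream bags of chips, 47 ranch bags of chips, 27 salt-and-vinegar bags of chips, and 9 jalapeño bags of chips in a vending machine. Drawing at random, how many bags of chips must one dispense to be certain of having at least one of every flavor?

The hardest flavor to obtain is jalapeño: we could draw every other bag of chips first — 232 − 9 = 223 bags of chips — without a single jalapeño one.
The next draw must be jalapeño, so 223 + 1 = 224.

224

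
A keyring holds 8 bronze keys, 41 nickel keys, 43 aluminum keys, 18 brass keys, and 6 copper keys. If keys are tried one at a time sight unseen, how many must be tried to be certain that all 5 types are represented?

111

The hardest type to obtain is copper: we could draw every other key first — 116 − 6 = 110 keys — without a single copper one.
The next draw must be copper, so 110 + 1 = 111.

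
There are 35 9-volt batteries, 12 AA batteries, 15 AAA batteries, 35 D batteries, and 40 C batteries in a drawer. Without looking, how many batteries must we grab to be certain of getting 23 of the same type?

94

In the worst case we take at most 22 of each type, but all 12 AA and all 15 AAA (fewer than 22), giving 22 + 12 + 15 + 22 + 22 = 93.
One more battery then forces some type to 23, so 93 + 1 = 94.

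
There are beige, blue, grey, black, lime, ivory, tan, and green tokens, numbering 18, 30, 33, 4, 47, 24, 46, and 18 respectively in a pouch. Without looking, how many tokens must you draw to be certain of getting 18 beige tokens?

To avoid beige tokens as long as possible, exhaust the other 7 colors first.
The worst case draws every non-beige token first: 30 + 33 + 4 + 47 + 24 + 46 + 18 = 202.
The next 18 draws are then forced to be beige, giving 202 + 18 = 220.

220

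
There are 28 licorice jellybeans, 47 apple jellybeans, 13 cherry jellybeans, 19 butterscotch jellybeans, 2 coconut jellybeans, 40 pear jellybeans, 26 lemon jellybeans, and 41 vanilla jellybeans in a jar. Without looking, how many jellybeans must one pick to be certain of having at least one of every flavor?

215

The hardest flavor to obtain is coconut: we could draw every other jellybean first — 216 − 2 = 214 jellybeans — without a single coconut one.
The next draw must be coconut, so 214 + 1 = 215.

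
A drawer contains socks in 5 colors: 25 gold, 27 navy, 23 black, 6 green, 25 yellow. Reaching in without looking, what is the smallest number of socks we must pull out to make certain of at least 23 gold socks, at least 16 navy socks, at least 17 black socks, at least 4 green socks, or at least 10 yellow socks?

66

Each of the 5 colors has its own threshold; avoid all of them simultaneously.
The worst case stops just short of every target: 22 gold, 15 navy, 16 black, 3 green, 9 yellow — 22 + 15 + 16 + 3 + 9 = 65 socks.
One more sock must push some color to its target, so 65 + 1 = 66.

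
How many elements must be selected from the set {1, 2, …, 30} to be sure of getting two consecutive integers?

16

Partition {1, …, 30} into 15 pairs: {1,2}, {3,4}, …, {29,30}.
Choosing 15 integers — say the 15 even numbers 2, 4, …, 30 — takes one from each pair and avoids the property.
Choosing 16 forces two into the same pair by pigeonhole, and those are consecutive. So 16.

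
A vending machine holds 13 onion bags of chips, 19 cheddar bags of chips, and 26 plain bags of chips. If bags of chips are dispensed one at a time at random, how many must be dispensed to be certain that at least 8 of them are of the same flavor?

The worst case takes 7 bags of chips of each flavor without reaching 8 of any: 3 × 7 = 21.
The next bag of chips must bring some flavor to 8, so 21 + 1 = 22.

22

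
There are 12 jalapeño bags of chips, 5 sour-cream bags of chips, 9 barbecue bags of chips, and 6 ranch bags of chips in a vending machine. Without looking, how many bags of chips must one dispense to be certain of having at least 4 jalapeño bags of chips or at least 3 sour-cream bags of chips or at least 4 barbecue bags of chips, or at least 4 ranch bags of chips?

The worst case stops just short of every target: 3 jalapeño, 2 sour-cream, 3 barbecue, 3 ranch — 3 + 2 + 3 + 3 = 11 bags of chips.
One more bag of chips must push some flavor to its target, so 11 + 1 = 12.

12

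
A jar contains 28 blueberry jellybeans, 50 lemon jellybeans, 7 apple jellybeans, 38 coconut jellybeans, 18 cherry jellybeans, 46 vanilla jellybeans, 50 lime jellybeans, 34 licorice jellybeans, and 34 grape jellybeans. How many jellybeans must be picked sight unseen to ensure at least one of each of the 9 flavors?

The hardest flavor to obtain is apple: we could draw every other jellybean first — 305 − 7 = 298 jellybeans — without a single apple one.
The next draw must be apple, so 298 + 1 = 299.

299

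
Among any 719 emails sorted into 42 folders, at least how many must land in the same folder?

The 719 emails fall into 42 folders.
If each of the 42 folders held at most 17, the total would be at most 42 × 17 = 714 < 719, a contradiction.
So at least one holds ⌈719/42⌉ = 18.

18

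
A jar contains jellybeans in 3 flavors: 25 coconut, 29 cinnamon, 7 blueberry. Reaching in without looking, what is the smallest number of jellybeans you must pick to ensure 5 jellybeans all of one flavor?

13

The worst case takes 4 jellybeans of each flavor without reaching 5 of any: 3 × 4 = 12.
The next jellybean must bring some flavor to 5, so 12 + 1 = 13.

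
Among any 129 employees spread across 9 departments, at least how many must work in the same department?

15

The 129 employees fall into 9 departments.
If each of the 9 departments held at most 14, the total would be at most 9 × 14 = 126 < 129, a contradiction.
So at least one holds ⌈129/9⌉ = 15.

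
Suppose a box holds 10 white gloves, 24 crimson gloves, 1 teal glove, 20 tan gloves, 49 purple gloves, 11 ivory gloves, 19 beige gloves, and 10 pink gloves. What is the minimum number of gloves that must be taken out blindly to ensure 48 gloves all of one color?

143

Treat the 8 colors as pigeonholes.
In the worst case we take at most 47 of each color, but all 10 white, all 24 crimson, all 1 teal, all 20 tan, all 11 ivory, all 19 beige, and all 10 pink (fewer than 47), giving 10 + 24 + 1 + 20 + 47 + 11 + 19 + 10 = 142.
One more glove then forces some color to 48, so 142 + 1 = 143.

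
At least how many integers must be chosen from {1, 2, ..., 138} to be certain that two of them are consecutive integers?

Partition {1, …, 138} into 69 pairs: {1,2}, {3,4}, …, {137,138}.
Choosing 69 integers — say the 69 even numbers 2, 4, …, 138 — takes one from each pair and avoids the property.
Choosing 70 forces two into the same pair by pigeonhole, and those are consecutive. So 70.

70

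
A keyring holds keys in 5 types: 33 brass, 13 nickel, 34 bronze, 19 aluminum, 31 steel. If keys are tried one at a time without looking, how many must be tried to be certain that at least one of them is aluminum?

The worst case draws every non-aluminum key first: 33 + 13 + 34 + 31 = 111.
The next draw is then forced to be aluminum, giving 111 + 1 = 112.

112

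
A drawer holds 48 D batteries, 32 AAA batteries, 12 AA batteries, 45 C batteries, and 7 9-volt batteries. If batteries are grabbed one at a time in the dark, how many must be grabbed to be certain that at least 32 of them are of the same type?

113

Treat the 5 types as pigeonholes.
In the worst case we take at most 31 of each type, but all 12 AA and all 7 9-volt (fewer than 31), giving 31 + 31 + 12 + 31 + 7 = 112.
One more battery then forces some type to 32, so 112 + 1 = 113.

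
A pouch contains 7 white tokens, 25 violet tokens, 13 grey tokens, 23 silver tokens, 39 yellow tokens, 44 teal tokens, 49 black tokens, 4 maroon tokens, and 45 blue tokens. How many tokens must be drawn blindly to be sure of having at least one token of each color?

246

The hardest color to obtain is maroon: we could draw every other token first — 249 − 4 = 245 tokens — without a single maroon one.
The next draw must be maroon, so 245 + 1 = 246.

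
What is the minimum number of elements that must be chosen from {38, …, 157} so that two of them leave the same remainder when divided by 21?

22

Use the pigeonhole principle on residue classes: group the integers by remainder mod 21; there are 21 residue classes, each nonempty in this range.
Choosing one from each class (21 integers) avoids any shared remainder.
One more choice must repeat a class, so two differ by a multiple of 21. Hence 21 + 1 = 22.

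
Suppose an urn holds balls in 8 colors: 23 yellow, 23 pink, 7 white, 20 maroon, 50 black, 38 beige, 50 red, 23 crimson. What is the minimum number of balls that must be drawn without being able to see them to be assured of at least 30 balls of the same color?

184

Treat the 8 colors as pigeonholes.
In the worst case we take at most 29 of each color, but all 23 yellow, all 23 pink, all 7 white, all 20 maroon, and all 23 crimson (fewer than 29), giving 23 + 23 + 7 + 20 + 29 + 29 + 29 + 23 = 183.
One more ball then forces some color to 30, so 183 + 1 = 184.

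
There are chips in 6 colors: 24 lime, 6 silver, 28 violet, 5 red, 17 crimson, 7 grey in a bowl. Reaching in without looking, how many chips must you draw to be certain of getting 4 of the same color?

Treat the 6 colors as pigeonholes.
The worst case takes 3 chips of each color without reaching 4 of any: 6 × 3 = 18.
The next chip must bring some color to 4, so 18 + 1 = 19.

19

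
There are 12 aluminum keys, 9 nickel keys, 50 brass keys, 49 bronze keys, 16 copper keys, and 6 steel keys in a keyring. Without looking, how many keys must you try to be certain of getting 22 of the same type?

86

Treat the 6 types as pigeonholes.
In the worst case we take at most 21 of each type, but all 12 aluminum, all 9 nickel, all 16 copper, and all 6 steel (fewer than 21), giving 12 + 9 + 21 + 21 + 16 + 6 = 85.
One more key then forces some type to 22, so 85 + 1 = 86.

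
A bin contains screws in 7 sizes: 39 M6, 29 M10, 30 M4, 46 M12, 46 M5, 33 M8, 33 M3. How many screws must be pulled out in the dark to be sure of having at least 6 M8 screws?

To avoid M8 screws as long as possible, exhaust the other 6 sizes first.
The worst case draws every non-M8 screw first: 39 + 29 + 30 + 46 + 46 + 33 = 223.
The next 6 draws are then forced to be M8, giving 223 + 6 = 229.

229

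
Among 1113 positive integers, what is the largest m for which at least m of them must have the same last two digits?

If each of the 100 possible two-digit endings held at most 11, the total would be at most 100 × 11 = 1100 < 1113, a contradiction.
So at least one holds ⌈1113/100⌉ = 12.

12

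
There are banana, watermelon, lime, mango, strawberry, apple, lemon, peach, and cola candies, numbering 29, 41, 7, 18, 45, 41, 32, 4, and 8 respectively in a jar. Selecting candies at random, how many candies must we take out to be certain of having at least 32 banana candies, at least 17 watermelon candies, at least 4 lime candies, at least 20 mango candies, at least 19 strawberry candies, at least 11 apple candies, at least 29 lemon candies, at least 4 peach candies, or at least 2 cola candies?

127

Each of the 9 flavors has its own threshold; avoid all of them simultaneously.
The worst case stops just short of every target: all 29 banana, 16 watermelon, 3 lime, all 18 mango, 18 strawberry, 10 apple, 28 lemon, 3 peach, 1 cola — 29 + 16 + 3 + 18 + 18 + 10 + 28 + 3 + 1 = 126 candies.
One more candy must push some flavor to its target, so 126 + 1 = 127.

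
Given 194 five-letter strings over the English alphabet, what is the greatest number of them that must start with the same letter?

8

The 194 five-letter strings over the English alphabet fall into 26 possible first letters.
If each of the 26 possible first letters held at most 7, the total would be at most 26 × 7 = 182 < 194, a contradiction.
So at least one holds ⌈194/26⌉ = 8.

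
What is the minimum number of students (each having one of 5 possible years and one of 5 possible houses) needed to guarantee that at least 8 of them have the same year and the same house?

There are 5 × 5 = 25 (year, house) combinations acting as pigeonholes.
With 25 × 7 = 175 students we could place exactly 7 in each, with no (year, house) pair reaching 8.
One more forces some (year, house) pair to hold 8, so 175 + 1 = 176.

176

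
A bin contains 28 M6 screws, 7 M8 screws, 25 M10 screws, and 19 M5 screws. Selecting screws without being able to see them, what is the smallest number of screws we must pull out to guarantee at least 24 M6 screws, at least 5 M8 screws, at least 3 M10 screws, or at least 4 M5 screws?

The worst case stops just short of every target: 23 M6, 4 M8, 2 M10, 3 M5 — 23 + 4 + 2 + 3 = 32 screws.
One more screw must push some size to its target, so 32 + 1 = 33.

33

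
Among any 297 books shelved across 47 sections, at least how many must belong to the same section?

The 297 books fall into 47 sections.
If each of the 47 sections held at most 6, the total would be at most 47 × 6 = 282 < 297, a contradiction.
So at least one holds ⌈297/47⌉ = 7.

7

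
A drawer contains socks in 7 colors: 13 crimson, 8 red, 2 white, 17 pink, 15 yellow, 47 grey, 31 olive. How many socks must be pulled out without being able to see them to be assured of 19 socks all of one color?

92

Treat the 7 colors as pigeonholes.
In the worst case we take at most 18 of each color, but all 13 crimson, all 8 red, all 2 white, all 17 pink, and all 15 yellow (fewer than 18), giving 13 + 8 + 2 + 17 + 15 + 18 + 18 = 91.
One more sock then forces some color to 19, so 91 + 1 = 92.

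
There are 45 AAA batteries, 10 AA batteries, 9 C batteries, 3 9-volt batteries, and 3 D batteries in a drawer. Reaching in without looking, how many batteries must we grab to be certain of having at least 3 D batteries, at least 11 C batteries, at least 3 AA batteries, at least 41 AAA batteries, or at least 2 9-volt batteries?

55

The worst case stops just short of every target: 40 AAA, 2 AA, all 9 C, 1 9-volt, 2 D — 40 + 2 + 9 + 1 + 2 = 54 batteries.
One more battery must push some type to its target, so 54 + 1 = 55.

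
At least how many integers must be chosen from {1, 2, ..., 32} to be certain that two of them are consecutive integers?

17

Partition {1, …, 32} into 16 pairs: {1,2}, {3,4}, …, {31,32}.
Choosing 16 integers — say the 16 even numbers 2, 4, …, 32 — takes one from each pair and avoids the property.
Choosing 17 forces two into the same pair by pigeonhole, and those are consecutive. So 17.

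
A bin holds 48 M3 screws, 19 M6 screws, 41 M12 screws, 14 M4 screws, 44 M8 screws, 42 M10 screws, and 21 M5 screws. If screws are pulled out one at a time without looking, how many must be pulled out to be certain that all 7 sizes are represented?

216

The hardest size to obtain is M4: we could draw every other screw first — 229 − 14 = 215 screws — without a single M4 one.
The next draw must be M4, so 215 + 1 = 216.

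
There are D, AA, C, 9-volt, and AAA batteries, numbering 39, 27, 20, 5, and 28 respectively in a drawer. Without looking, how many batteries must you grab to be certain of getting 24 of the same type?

95

In the worst case we take at most 23 of each type, but all 20 C and all 5 9-volt (fewer than 23), giving 23 + 23 + 20 + 5 + 23 = 94.
One more battery then forces some type to 24, so 94 + 1 = 95.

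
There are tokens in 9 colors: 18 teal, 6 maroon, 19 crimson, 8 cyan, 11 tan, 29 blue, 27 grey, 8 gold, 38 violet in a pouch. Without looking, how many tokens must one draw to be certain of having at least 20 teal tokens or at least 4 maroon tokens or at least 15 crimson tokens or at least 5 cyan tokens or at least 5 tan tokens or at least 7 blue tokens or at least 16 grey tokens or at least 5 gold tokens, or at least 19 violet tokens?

87

The worst case stops just short of every target: all 18 teal, 3 maroon, 14 crimson, 4 cyan, 4 tan, 6 blue, 15 grey, 4 gold, 18 violet — 18 + 3 + 14 + 4 + 4 + 6 + 15 + 4 + 18 = 86 tokens.
One more token must push some color to its target, so 86 + 1 = 87.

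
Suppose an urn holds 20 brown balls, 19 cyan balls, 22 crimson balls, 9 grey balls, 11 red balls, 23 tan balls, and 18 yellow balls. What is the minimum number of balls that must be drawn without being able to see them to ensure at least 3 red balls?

114

To avoid red balls as long as possible, exhaust the other 6 colors first.
The worst case draws every non-red ball first: 20 + 19 + 22 + 9 + 23 + 18 = 111.
The next 3 draws are then forced to be red, giving 111 + 3 = 114.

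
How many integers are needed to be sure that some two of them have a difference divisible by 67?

Two integers differ by a multiple of 67 exactly when they share a remainder mod 67.
There are 67 residue classes mod 67, so 67 integers can all lie in distinct classes.
One more integer must repeat a residue, giving a difference divisible by 67. So n = 67 + 1 = 68.

68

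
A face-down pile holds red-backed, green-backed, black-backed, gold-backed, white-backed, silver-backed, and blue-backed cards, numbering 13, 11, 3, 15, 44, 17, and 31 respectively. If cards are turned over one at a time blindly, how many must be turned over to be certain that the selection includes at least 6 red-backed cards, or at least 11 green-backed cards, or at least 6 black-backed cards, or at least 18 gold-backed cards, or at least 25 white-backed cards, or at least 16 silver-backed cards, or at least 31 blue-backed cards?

103

Each of the 7 back colors has its own threshold; avoid all of them simultaneously.
The worst case stops just short of every target: 5 red-backed, 10 green-backed, all 3 black-backed, all 15 gold-backed, 24 white-backed, 15 silver-backed, 30 blue-backed — 5 + 10 + 3 + 15 + 24 + 15 + 30 = 102 cards.
One more card must push some back color to its target, so 102 + 1 = 103.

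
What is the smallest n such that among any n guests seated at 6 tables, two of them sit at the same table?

There are 6 tables acting as pigeonholes.
With 6 guests we could place one in each, avoiding any repeat.
One more forces some class to hold 2, so 6 + 1 = 7.

7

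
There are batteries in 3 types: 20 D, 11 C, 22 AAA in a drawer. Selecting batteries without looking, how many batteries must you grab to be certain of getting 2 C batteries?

44

The worst case draws every non-C battery first: 20 + 22 = 42.
The next 2 draws are then forced to be C, giving 42 + 2 = 44.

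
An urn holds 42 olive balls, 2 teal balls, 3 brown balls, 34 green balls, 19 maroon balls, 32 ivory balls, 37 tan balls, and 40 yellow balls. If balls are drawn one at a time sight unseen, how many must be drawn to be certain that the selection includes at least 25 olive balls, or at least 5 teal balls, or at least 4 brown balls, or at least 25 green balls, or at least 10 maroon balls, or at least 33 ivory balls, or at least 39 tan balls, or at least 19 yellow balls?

150

Each of the 8 colors has its own threshold; avoid all of them simultaneously.
The worst case stops just short of every target: 24 olive, all 2 teal, 3 brown, 24 green, 9 maroon, 32 ivory, all 37 tan, 18 yellow — 24 + 2 + 3 + 24 + 9 + 32 + 37 + 18 = 149 balls.
One more ball must push some color to its target, so 149 + 1 = 150.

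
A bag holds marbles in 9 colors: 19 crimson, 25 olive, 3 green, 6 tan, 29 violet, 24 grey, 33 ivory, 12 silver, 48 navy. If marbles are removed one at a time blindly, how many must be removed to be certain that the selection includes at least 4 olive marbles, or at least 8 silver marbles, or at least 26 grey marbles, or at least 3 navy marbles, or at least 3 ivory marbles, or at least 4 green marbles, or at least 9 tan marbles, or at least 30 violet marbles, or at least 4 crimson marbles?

80

The worst case stops just short of every target: 3 crimson, 3 olive, 3 green, all 6 tan, 29 violet, all 24 grey, 2 ivory, 7 silver, 2 navy — 3 + 3 + 3 + 6 + 29 + 24 + 2 + 7 + 2 = 79 marbles.
One more marble must push some color to its target, so 79 + 1 = 80.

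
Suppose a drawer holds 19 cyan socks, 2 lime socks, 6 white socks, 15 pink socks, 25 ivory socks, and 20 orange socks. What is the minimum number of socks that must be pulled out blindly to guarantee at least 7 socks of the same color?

33

In the worst case we take at most 6 of each color, but all 2 lime (fewer than 6), giving 6 + 2 + 6 + 6 + 6 + 6 = 32.
One more sock then forces some color to 7, so 32 + 1 = 33.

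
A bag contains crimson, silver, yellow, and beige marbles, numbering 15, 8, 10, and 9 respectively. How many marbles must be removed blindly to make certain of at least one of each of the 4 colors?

The hardest color to obtain is silver: we could draw every other marble first — 42 − 8 = 34 marbles — without a single silver one.
The next draw must be silver, so 34 + 1 = 35.

35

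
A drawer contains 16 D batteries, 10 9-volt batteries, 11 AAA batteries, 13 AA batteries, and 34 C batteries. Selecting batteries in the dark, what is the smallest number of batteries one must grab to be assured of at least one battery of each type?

75

The hardest type to obtain is 9-volt: we could draw every other battery first — 84 − 10 = 74 batteries — without a single 9-volt one.
The next draw must be 9-volt, so 74 + 1 = 75.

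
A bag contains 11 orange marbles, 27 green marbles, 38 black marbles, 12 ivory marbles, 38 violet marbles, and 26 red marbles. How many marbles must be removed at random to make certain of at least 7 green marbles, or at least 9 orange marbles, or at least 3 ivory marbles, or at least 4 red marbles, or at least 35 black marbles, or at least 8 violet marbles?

Each of the 6 colors has its own threshold; avoid all of them simultaneously.
The worst case stops just short of every target: 8 orange, 6 green, 34 black, 2 ivory, 7 violet, 3 red — 8 + 6 + 34 + 2 + 7 + 3 = 60 marbles.
One more marble must push some color to its target, so 60 + 1 = 61.

61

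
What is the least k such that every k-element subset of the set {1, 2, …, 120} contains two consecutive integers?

Partition {1, …, 120} into 60 pairs: {1,2}, {3,4}, …, {119,120}.
Choosing 60 integers — say the 60 even numbers 2, 4, …, 120 — takes one from each pair and avoids the property.
Choosing 61 forces two into the same pair by pigeonhole, and those are consecutive. So 61.

61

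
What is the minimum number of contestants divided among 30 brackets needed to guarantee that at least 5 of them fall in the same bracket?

121

There are 30 brackets acting as pigeonholes.
With 30 × 4 = 120 contestants we could place exactly 4 in each, with no class reaching 5.
One more forces some class to hold 5, so 120 + 1 = 121.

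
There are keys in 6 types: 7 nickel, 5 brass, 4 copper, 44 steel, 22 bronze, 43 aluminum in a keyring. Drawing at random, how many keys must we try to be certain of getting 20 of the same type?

74

In the worst case we take at most 19 of each type, but all 7 nickel, all 5 brass, and all 4 copper (fewer than 19), giving 7 + 5 + 4 + 19 + 19 + 19 = 73.
One more key then forces some type to 20, so 73 + 1 = 74.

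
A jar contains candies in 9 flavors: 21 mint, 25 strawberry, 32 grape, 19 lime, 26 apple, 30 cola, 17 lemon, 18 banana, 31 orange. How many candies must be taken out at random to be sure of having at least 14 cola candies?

203

To avoid cola candies as long as possible, exhaust the other 8 flavors first.
The worst case draws every non-cola candy first: 21 + 25 + 32 + 19 + 26 + 17 + 18 + 31 = 189.
The next 14 draws are then forced to be cola, giving 189 + 14 = 203.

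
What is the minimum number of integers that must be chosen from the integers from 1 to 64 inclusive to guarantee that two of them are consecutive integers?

33

Partition {1, …, 64} into 32 pairs: {1,2}, {3,4}, …, {63,64}.
Choosing 32 integers — say the 32 even numbers 2, 4, …, 64 — takes one from each pair and avoids the property.
Choosing 33 forces two into the same pair by pigeonhole, and those are consecutive. So 33.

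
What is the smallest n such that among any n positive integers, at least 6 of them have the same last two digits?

501

There are 100 possible two-digit endings acting as pigeonholes.
With 100 × 5 = 500 positive integers we could place exactly 5 in each, with no class reaching 6.
One more forces some class to hold 6, so 500 + 1 = 501.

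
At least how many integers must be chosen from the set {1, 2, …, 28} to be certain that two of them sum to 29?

Partition {1, …, 28} into 14 pairs: {1,28}, {2,27}, …, {14,15}.
Choosing 14 integers — say the integers 1 through 14 — takes one from each pair and avoids the property.
Choosing 15 forces two into the same pair by pigeonhole, and those sum to 29. So 15.

15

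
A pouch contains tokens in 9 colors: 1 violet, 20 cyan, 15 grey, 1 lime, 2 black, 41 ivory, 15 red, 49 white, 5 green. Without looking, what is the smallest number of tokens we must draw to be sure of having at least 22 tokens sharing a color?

Treat the 9 colors as pigeonholes.
In the worst case we take at most 21 of each color, but all 1 violet, all 20 cyan, all 15 grey, all 1 lime, all 2 black, all 15 red, and all 5 green (fewer than 21), giving 1 + 20 + 15 + 1 + 2 + 21 + 15 + 21 + 5 = 101.
One more token then forces some color to 22, so 101 + 1 = 102.

102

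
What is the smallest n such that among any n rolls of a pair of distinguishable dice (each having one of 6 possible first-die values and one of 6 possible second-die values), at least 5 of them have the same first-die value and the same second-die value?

There are 6 × 6 = 36 (first-die value, second-die value) combinations acting as pigeonholes.
With 36 × 4 = 144 rolls of a pair of distinguishable dice we could place exactly 4 in each, with no (first-die value, second-die value) pair reaching 5.
One more forces some (first-die value, second-die value) pair to hold 5, so 144 + 1 = 145.

145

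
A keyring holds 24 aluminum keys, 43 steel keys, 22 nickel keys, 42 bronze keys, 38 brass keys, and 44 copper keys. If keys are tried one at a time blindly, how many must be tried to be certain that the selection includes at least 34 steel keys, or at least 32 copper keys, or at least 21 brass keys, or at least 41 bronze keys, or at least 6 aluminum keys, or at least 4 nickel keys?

The worst case stops just short of every target: 5 aluminum, 33 steel, 3 nickel, 40 bronze, 20 brass, 31 copper — 5 + 33 + 3 + 40 + 20 + 31 = 132 keys.
One more key must push some type to its target, so 132 + 1 = 133.

133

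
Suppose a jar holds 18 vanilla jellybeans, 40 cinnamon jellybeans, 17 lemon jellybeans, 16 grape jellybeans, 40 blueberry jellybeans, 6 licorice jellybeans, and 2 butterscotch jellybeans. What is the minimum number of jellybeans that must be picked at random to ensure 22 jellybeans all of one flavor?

102

Treat the 7 flavors as pigeonholes.
In the worst case we take at most 21 of each flavor, but all 18 vanilla, all 17 lemon, all 16 grape, all 6 licorice, and all 2 butterscotch (fewer than 21), giving 18 + 21 + 17 + 16 + 21 + 6 + 2 = 101.
One more jellybean then forces some flavor to 22, so 101 + 1 = 102.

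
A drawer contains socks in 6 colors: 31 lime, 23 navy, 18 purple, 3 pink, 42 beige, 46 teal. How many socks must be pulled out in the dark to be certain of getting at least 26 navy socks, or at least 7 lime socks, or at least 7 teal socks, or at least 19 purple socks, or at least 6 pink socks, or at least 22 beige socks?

78

Each of the 6 colors has its own threshold; avoid all of them simultaneously.
The worst case stops just short of every target: 6 lime, all 23 navy, 18 purple, all 3 pink, 21 beige, 6 teal — 6 + 23 + 18 + 3 + 21 + 6 = 77 socks.
One more sock must push some color to its target, so 77 + 1 = 78.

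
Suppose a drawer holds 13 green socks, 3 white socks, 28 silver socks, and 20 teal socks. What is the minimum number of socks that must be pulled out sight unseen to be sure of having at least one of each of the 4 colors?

62

The hardest color to obtain is white: we could draw every other sock first — 64 − 3 = 61 socks — without a single white one.
The next draw must be white, so 61 + 1 = 62.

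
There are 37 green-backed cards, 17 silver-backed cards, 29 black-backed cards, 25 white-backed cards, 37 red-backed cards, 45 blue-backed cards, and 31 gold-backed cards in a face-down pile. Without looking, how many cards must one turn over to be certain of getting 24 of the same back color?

Treat the 7 back colors as pigeonholes.
In the worst case we take at most 23 of each back color, but all 17 silver-backed (fewer than 23), giving 23 + 17 + 23 + 23 + 23 + 23 + 23 = 155.
One more card then forces some back color to 24, so 155 + 1 = 156.

156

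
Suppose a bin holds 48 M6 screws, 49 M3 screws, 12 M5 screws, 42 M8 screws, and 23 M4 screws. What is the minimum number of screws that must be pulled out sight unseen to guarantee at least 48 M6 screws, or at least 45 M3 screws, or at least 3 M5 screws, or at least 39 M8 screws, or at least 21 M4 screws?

The worst case stops just short of every target: 47 M6, 44 M3, 2 M5, 38 M8, 20 M4 — 47 + 44 + 2 + 38 + 20 = 151 screws.
One more screw must push some size to its target, so 151 + 1 = 152.

152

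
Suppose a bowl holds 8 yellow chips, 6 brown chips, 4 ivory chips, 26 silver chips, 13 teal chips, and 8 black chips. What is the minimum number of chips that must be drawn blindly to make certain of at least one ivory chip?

The worst case draws every non-ivory chip first: 8 + 6 + 26 + 13 + 8 = 61.
The next draw is then forced to be ivory, giving 61 + 1 = 62.

62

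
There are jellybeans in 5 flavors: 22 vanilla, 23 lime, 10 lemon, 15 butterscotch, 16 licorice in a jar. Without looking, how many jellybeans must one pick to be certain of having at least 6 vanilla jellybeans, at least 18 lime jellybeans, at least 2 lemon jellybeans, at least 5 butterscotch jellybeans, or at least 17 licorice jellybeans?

The worst case stops just short of every target: 5 vanilla, 17 lime, 1 lemon, 4 butterscotch, 16 licorice — 5 + 17 + 1 + 4 + 16 = 43 jellybeans.
One more jellybean must push some flavor to its target, so 43 + 1 = 44.

44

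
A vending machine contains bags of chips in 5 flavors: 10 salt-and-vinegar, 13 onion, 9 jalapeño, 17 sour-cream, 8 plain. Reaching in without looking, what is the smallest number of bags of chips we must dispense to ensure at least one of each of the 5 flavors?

The hardest flavor to obtain is plain: we could draw every other bag of chips first — 57 − 8 = 49 bags of chips — without a single plain one.
The next draw must be plain, so 49 + 1 = 50.

50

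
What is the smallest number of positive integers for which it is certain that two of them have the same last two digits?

101

There are 100 possible two-digit endings acting as pigeonholes.
With 100 positive integers we could place one in each, avoiding any repeat.
One more forces some class to hold 2, so 100 + 1 = 101.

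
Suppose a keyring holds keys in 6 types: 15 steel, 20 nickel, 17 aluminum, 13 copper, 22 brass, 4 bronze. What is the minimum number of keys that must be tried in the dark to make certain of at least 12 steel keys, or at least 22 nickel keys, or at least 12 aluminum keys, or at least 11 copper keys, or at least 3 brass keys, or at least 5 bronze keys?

Each of the 6 types has its own threshold; avoid all of them simultaneously.
The worst case stops just short of every target: 11 steel, all 20 nickel, 11 aluminum, 10 copper, 2 brass, 4 bronze — 11 + 20 + 11 + 10 + 2 + 4 = 58 keys.
One more key must push some type to its target, so 58 + 1 = 59.

59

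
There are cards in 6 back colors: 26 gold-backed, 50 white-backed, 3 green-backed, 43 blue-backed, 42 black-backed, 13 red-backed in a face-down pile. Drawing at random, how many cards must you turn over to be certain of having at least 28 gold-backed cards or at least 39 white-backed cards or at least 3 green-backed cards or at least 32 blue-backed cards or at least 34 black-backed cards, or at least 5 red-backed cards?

135

The worst case stops just short of every target: all 26 gold-backed, 38 white-backed, 2 green-backed, 31 blue-backed, 33 black-backed, 4 red-backed — 26 + 38 + 2 + 31 + 33 + 4 = 134 cards.
One more card must push some back color to its target, so 134 + 1 = 135.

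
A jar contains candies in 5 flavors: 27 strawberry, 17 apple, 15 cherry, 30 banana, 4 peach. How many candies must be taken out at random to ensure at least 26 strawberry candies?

92

The worst case draws every non-strawberry candy first: 17 + 15 + 30 + 4 = 66.
The next 26 draws are then forced to be strawberry, giving 66 + 26 = 92.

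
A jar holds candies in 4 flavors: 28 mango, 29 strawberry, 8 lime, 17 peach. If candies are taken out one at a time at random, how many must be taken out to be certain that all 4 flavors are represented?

75

The hardest flavor to obtain is lime: we could draw every other candy first — 82 − 8 = 74 candies — without a single lime one.
The next draw must be lime, so 74 + 1 = 75.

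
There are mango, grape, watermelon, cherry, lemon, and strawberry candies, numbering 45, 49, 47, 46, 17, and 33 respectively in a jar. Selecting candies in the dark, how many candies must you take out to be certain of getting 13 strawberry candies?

The worst case draws every non-strawberry candy first: 45 + 49 + 47 + 46 + 17 = 204.
The next 13 draws are then forced to be strawberry, giving 204 + 13 = 217.

217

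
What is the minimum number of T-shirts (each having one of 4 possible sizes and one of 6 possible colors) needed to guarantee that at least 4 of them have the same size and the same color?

There are 4 × 6 = 24 (size, color) combinations acting as pigeonholes.
With 24 × 3 = 72 T-shirts we could place exactly 3 in each, with no (size, color) pair reaching 4.
One more forces some (size, color) pair to hold 4, so 72 + 1 = 73.

73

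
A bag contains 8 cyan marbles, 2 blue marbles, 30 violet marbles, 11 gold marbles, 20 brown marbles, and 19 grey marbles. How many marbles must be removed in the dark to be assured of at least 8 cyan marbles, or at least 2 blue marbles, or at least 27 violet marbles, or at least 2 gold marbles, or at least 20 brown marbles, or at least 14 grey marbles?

68

Each of the 6 colors has its own threshold; avoid all of them simultaneously.
The worst case stops just short of every target: 7 cyan, 1 blue, 26 violet, 1 gold, 19 brown, 13 grey — 7 + 1 + 26 + 1 + 19 + 13 = 67 marbles.
One more marble must push some color to its target, so 67 + 1 = 68.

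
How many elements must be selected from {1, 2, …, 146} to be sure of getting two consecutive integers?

Partition {1, …, 146} into 73 pairs: {1,2}, {3,4}, …, {145,146}.
Choosing 73 integers — say the 73 even numbers 2, 4, …, 146 — takes one from each pair and avoids the property.
Choosing 74 forces two into the same pair by pigeonhole, and those are consecutive. So 74.

74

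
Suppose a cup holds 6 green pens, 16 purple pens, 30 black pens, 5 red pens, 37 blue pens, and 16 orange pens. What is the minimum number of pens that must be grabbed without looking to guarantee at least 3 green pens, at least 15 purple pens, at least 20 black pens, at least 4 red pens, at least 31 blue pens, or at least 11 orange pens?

Each of the 6 ink colors has its own threshold; avoid all of them simultaneously.
The worst case stops just short of every target: 2 green, 14 purple, 19 black, 3 red, 30 blue, 10 orange — 2 + 14 + 19 + 3 + 30 + 10 = 78 pens.
One more pen must push some ink color to its target, so 78 + 1 = 79.

79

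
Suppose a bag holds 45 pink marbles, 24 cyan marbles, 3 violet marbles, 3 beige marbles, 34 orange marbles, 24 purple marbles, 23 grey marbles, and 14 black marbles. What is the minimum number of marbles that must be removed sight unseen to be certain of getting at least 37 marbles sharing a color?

162

Treat the 8 colors as pigeonholes.
In the worst case we take at most 36 of each color, but all 24 cyan, all 3 violet, all 3 beige, all 34 orange, all 24 purple, all 23 grey, and all 14 black (fewer than 36), giving 36 + 24 + 3 + 3 + 34 + 24 + 23 + 14 = 161.
One more marble then forces some color to 37, so 161 + 1 = 162.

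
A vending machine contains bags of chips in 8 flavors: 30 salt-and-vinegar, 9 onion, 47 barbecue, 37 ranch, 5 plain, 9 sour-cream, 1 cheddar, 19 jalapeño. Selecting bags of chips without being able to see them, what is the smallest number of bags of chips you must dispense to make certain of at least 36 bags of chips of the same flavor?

144

In the worst case we take at most 35 of each flavor, but all 30 salt-and-vinegar, all 9 onion, all 5 plain, all 9 sour-cream, all 1 cheddar, and all 19 jalapeño (fewer than 35), giving 30 + 9 + 35 + 35 + 5 + 9 + 1 + 19 = 143.
One more bag of chips then forces some flavor to 36, so 143 + 1 = 144.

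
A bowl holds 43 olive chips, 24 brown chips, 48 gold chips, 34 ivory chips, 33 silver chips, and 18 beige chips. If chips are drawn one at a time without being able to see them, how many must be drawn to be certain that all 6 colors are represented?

The hardest color to obtain is beige: we could draw every other chip first — 200 − 18 = 182 chips — without a single beige one.
The next draw must be beige, so 182 + 1 = 183.

183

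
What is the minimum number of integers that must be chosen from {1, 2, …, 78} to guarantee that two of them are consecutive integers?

Partition {1, …, 78} into 39 pairs: {1,2}, {3,4}, …, {77,78}.
Choosing 39 integers — say the 39 even numbers 2, 4, …, 78 — takes one from each pair and avoids the property.
Choosing 40 forces two into the same pair by pigeonhole, and those are consecutive. So 40.

40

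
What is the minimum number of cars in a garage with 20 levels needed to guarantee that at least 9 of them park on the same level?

There are 20 levels acting as pigeonholes.
With 20 × 8 = 160 cars we could place exactly 8 in each, with no class reaching 9.
One more forces some class to hold 9, so 160 + 1 = 161.

161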